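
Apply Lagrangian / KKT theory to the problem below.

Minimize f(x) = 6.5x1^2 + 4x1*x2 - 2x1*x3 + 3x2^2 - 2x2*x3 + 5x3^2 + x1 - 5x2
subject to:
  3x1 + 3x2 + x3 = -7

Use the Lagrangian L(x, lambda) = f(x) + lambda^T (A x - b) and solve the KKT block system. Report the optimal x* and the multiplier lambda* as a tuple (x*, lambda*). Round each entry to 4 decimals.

Form the Lagrangian:
  L(x, lambda) = (1/2) x^T Q x + c^T x + lambda^T (A x - b)
Stationarity (grad_x L = 0): Q x + c + A^T lambda = 0.
Primal feasibility: A x = b.

This gives the KKT block system:
  [ Q   A^T ] [ x     ]   [-c ]
  [ A    0  ] [ lambda ] = [ b ]

Solving the linear system:
  x*      = (-0.9172, -1.1275, -0.8657)
  lambda* = (4.5676)
  f(x*)   = 18.3467

x* = (-0.9172, -1.1275, -0.8657), lambda* = (4.5676)


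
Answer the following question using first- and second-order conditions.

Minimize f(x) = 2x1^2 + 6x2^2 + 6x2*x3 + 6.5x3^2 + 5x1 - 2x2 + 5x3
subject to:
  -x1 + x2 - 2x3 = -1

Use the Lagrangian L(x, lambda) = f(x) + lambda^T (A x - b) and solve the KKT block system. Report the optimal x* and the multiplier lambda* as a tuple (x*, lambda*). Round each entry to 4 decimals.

Form the Lagrangian:
  L(x, lambda) = (1/2) x^T Q x + c^T x + lambda^T (A x - b)
Stationarity (grad_x L = 0): Q x + c + A^T lambda = 0.
Primal feasibility: A x = b.

This gives the KKT block system:
  [ Q   A^T ] [ x     ]   [-c ]
  [ A    0  ] [ lambda ] = [ b ]

Solving the linear system:
  x*      = (-0.2283, -0.3848, 0.4217)
  lambda* = (4.087)
  f(x*)   = 2.912

x* = (-0.2283, -0.3848, 0.4217), lambda* = (4.087)


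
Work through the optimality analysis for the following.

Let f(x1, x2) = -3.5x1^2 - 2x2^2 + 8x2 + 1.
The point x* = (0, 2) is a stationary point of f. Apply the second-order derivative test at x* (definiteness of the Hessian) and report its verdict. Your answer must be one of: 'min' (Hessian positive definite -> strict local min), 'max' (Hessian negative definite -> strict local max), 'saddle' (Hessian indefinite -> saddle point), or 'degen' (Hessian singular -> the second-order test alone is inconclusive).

Compute the Hessian H = grad^2 f:
  H = [[-7, 0], [0, -4]]
Verify stationarity: grad f(x*) = H x* + g = (0, 0).
Eigenvalues of H: -7, -4.
Both eigenvalues < 0, so H is negative definite -> x* is a strict local max.

max


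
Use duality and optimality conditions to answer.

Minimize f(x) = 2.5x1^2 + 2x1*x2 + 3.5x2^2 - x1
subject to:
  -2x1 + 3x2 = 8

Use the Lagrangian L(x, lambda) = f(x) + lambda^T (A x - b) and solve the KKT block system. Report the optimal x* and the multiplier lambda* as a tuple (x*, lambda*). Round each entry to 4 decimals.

Form the Lagrangian:
  L(x, lambda) = (1/2) x^T Q x + c^T x + lambda^T (A x - b)
Stationarity (grad_x L = 0): Q x + c + A^T lambda = 0.
Primal feasibility: A x = b.

This gives the KKT block system:
  [ Q   A^T ] [ x     ]   [-c ]
  [ A    0  ] [ lambda ] = [ b ]

Solving the linear system:
  x*      = (-1.5567, 1.6289)
  lambda* = (-2.7629)
  f(x*)   = 11.8299

x* = (-1.5567, 1.6289), lambda* = (-2.7629)


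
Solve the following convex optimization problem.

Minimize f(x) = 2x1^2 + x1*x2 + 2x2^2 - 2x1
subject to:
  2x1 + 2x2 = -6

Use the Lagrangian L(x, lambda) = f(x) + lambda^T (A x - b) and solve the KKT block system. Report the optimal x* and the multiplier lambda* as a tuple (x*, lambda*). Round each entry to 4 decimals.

Form the Lagrangian:
  L(x, lambda) = (1/2) x^T Q x + c^T x + lambda^T (A x - b)
Stationarity (grad_x L = 0): Q x + c + A^T lambda = 0.
Primal feasibility: A x = b.

This gives the KKT block system:
  [ Q   A^T ] [ x     ]   [-c ]
  [ A    0  ] [ lambda ] = [ b ]

Solving the linear system:
  x*      = (-1.1667, -1.8333)
  lambda* = (4.25)
  f(x*)   = 13.9167

x* = (-1.1667, -1.8333), lambda* = (4.25)


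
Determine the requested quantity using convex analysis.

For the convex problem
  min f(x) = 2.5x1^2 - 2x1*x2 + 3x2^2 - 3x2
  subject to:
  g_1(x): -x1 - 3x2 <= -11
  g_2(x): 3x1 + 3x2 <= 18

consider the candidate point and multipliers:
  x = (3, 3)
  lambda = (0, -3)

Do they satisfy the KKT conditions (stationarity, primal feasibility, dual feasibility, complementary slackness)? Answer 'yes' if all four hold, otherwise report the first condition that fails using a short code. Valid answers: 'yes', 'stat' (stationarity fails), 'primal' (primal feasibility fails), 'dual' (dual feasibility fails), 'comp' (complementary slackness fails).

Gradient of f: grad f(x) = Q x + c = (9, 9)
Constraint values g_i(x) = a_i^T x - b_i:
  g_1((3, 3)) = -1
  g_2((3, 3)) = 0
Stationarity residual: grad f(x) + sum_i lambda_i a_i = (0, 0)
  -> stationarity OK
Primal feasibility (all g_i <= 0): OK
Dual feasibility (all lambda_i >= 0): FAILS
Complementary slackness (lambda_i * g_i(x) = 0 for all i): OK

Verdict: the first failing condition is dual_feasibility -> dual.

dual


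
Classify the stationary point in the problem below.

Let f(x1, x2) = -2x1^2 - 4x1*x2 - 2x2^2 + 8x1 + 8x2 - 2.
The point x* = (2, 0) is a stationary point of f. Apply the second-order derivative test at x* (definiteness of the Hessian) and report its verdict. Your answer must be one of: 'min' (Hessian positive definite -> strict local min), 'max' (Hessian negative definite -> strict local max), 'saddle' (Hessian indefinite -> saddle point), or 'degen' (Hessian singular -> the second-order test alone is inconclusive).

Compute the Hessian H = grad^2 f:
  H = [[-4, -4], [-4, -4]]
Verify stationarity: grad f(x*) = H x* + g = (0, 0).
Eigenvalues of H: -8, 0.
H has a zero eigenvalue (singular; negative semidefinite but not definite), so H is neither positive definite, negative definite, nor indefinite. The second-order test alone is inconclusive -> degen.
(Indeed, f is constant along the null direction of H through x*, so x* is not a strict local extremum.)

degen


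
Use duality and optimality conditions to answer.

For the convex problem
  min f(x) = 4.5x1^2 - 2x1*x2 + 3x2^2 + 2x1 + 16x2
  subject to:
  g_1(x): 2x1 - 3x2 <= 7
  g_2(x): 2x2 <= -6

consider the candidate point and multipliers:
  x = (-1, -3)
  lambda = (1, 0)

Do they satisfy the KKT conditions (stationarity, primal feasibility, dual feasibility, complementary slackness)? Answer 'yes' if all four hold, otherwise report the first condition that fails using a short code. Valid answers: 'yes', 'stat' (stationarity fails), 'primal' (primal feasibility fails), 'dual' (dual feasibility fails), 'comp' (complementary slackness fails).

Gradient of f: grad f(x) = Q x + c = (-1, 0)
Constraint values g_i(x) = a_i^T x - b_i:
  g_1((-1, -3)) = 0
  g_2((-1, -3)) = 0
Stationarity residual: grad f(x) + sum_i lambda_i a_i = (1, -3)
  -> stationarity FAILS
Primal feasibility (all g_i <= 0): OK
Dual feasibility (all lambda_i >= 0): OK
Complementary slackness (lambda_i * g_i(x) = 0 for all i): OK

Verdict: the first failing condition is stationarity -> stat.

stat


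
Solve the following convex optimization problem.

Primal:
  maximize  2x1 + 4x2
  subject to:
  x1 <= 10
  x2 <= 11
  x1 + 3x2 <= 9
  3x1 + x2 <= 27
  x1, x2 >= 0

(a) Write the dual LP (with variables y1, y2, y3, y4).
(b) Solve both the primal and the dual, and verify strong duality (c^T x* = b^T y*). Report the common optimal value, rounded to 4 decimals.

The standard primal-dual pair for 'max c^T x s.t. A x <= b, x >= 0' is:
  Dual:  min b^T y  s.t.  A^T y >= c,  y >= 0.

So the dual LP is:
  minimize  10y1 + 11y2 + 9y3 + 27y4
  subject to:
    y1 + y3 + 3y4 >= 2
    y2 + 3y3 + y4 >= 4
    y1, y2, y3, y4 >= 0

Solving the primal: x* = (9, 0).
  primal value c^T x* = 18.
Solving the dual: y* = (0, 0, 1.25, 0.25).
  dual value b^T y* = 18.
Strong duality: c^T x* = b^T y*. Confirmed.

18


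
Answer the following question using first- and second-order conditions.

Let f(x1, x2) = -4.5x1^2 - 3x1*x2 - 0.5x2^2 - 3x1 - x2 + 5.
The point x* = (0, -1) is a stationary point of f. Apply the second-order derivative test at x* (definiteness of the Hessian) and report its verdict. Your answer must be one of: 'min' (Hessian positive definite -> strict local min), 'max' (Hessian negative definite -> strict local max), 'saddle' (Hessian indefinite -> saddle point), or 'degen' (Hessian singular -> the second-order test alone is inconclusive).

Compute the Hessian H = grad^2 f:
  H = [[-9, -3], [-3, -1]]
Verify stationarity: grad f(x*) = H x* + g = (0, 0).
Eigenvalues of H: -10, 0.
H has a zero eigenvalue (singular; negative semidefinite but not definite), so H is neither positive definite, negative definite, nor indefinite. The second-order test alone is inconclusive -> degen.
(Indeed, f is constant along the null direction of H through x*, so x* is not a strict local extremum.)

degen


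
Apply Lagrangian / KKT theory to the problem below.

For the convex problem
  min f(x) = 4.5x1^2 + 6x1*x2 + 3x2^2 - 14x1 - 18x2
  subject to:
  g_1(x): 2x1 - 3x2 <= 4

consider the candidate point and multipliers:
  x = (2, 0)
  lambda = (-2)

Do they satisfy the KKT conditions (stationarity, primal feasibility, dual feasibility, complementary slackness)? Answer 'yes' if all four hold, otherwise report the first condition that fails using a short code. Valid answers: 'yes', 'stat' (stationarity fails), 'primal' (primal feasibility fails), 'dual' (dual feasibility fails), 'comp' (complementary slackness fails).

Gradient of f: grad f(x) = Q x + c = (4, -6)
Constraint values g_i(x) = a_i^T x - b_i:
  g_1((2, 0)) = 0
Stationarity residual: grad f(x) + sum_i lambda_i a_i = (0, 0)
  -> stationarity OK
Primal feasibility (all g_i <= 0): OK
Dual feasibility (all lambda_i >= 0): FAILS
Complementary slackness (lambda_i * g_i(x) = 0 for all i): OK

Verdict: the first failing condition is dual_feasibility -> dual.

dual


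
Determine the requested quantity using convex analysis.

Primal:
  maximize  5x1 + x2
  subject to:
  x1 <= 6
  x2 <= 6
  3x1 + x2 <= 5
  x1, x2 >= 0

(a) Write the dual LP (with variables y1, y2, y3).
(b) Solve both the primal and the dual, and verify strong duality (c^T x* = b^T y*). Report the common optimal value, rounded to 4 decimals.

The standard primal-dual pair for 'max c^T x s.t. A x <= b, x >= 0' is:
  Dual:  min b^T y  s.t.  A^T y >= c,  y >= 0.

So the dual LP is:
  minimize  6y1 + 6y2 + 5y3
  subject to:
    y1 + 3y3 >= 5
    y2 + y3 >= 1
    y1, y2, y3 >= 0

Solving the primal: x* = (1.6667, 0).
  primal value c^T x* = 8.3333.
Solving the dual: y* = (0, 0, 1.6667).
  dual value b^T y* = 8.3333.
Strong duality: c^T x* = b^T y*. Confirmed.

8.3333


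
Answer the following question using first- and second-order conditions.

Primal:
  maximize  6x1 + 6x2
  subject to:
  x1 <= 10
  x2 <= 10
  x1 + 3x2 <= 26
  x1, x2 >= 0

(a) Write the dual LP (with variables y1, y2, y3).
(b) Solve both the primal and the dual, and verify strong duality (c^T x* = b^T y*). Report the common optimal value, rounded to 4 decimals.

The standard primal-dual pair for 'max c^T x s.t. A x <= b, x >= 0' is:
  Dual:  min b^T y  s.t.  A^T y >= c,  y >= 0.

So the dual LP is:
  minimize  10y1 + 10y2 + 26y3
  subject to:
    y1 + y3 >= 6
    y2 + 3y3 >= 6
    y1, y2, y3 >= 0

Solving the primal: x* = (10, 5.3333).
  primal value c^T x* = 92.
Solving the dual: y* = (4, 0, 2).
  dual value b^T y* = 92.
Strong duality: c^T x* = b^T y*. Confirmed.

92


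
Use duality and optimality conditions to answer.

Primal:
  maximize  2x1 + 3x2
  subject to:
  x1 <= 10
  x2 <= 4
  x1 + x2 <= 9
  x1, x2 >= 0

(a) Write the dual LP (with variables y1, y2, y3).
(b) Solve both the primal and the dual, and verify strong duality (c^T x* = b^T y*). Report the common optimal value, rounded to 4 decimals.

The standard primal-dual pair for 'max c^T x s.t. A x <= b, x >= 0' is:
  Dual:  min b^T y  s.t.  A^T y >= c,  y >= 0.

So the dual LP is:
  minimize  10y1 + 4y2 + 9y3
  subject to:
    y1 + y3 >= 2
    y2 + y3 >= 3
    y1, y2, y3 >= 0

Solving the primal: x* = (5, 4).
  primal value c^T x* = 22.
Solving the dual: y* = (0, 1, 2).
  dual value b^T y* = 22.
Strong duality: c^T x* = b^T y*. Confirmed.

22


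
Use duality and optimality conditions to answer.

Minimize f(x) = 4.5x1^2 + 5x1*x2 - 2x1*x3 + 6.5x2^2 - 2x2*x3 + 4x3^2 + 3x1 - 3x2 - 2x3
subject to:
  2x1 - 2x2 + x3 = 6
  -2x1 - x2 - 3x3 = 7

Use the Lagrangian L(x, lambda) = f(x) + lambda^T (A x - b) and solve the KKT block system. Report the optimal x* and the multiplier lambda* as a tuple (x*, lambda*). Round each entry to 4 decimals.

Form the Lagrangian:
  L(x, lambda) = (1/2) x^T Q x + c^T x + lambda^T (A x - b)
Stationarity (grad_x L = 0): Q x + c + A^T lambda = 0.
Primal feasibility: A x = b.

This gives the KKT block system:
  [ Q   A^T ] [ x     ]   [-c ]
  [ A    0  ] [ lambda ] = [ b ]

Solving the linear system:
  x*      = (1.1938, -2.8893, -2.1661)
  lambda* = (-10.6914, -8.8764)
  f(x*)   = 71.4325

x* = (1.1938, -2.8893, -2.1661), lambda* = (-10.6914, -8.8764)


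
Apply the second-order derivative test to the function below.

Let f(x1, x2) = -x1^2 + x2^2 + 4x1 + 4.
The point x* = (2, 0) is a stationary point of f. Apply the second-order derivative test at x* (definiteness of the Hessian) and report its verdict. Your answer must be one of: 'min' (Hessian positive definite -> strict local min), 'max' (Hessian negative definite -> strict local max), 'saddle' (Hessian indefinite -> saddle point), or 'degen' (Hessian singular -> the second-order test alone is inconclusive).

Compute the Hessian H = grad^2 f:
  H = [[-2, 0], [0, 2]]
Verify stationarity: grad f(x*) = H x* + g = (0, 0).
Eigenvalues of H: -2, 2.
Eigenvalues have mixed signs, so H is indefinite -> x* is a saddle point.

saddle


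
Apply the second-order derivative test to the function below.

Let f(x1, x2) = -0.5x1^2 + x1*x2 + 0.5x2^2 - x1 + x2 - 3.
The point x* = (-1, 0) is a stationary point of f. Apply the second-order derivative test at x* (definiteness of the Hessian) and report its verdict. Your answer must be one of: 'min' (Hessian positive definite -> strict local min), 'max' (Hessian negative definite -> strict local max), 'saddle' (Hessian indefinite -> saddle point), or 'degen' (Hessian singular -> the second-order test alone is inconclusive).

Compute the Hessian H = grad^2 f:
  H = [[-1, 1], [1, 1]]
Verify stationarity: grad f(x*) = H x* + g = (0, 0).
Eigenvalues of H: -1.4142, 1.4142.
Eigenvalues have mixed signs, so H is indefinite -> x* is a saddle point.

saddle


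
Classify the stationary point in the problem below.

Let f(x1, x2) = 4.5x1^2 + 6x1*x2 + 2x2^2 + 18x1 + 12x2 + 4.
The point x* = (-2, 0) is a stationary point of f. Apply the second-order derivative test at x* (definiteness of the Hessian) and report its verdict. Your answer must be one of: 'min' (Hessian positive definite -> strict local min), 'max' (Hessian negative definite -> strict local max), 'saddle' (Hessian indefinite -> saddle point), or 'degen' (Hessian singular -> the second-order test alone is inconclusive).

Compute the Hessian H = grad^2 f:
  H = [[9, 6], [6, 4]]
Verify stationarity: grad f(x*) = H x* + g = (0, 0).
Eigenvalues of H: 0, 13.
H has a zero eigenvalue (singular; positive semidefinite but not definite), so H is neither positive definite, negative definite, nor indefinite. The second-order test alone is inconclusive -> degen.
(Indeed, f is constant along the null direction of H through x*, so x* is not a strict local extremum.)

degen


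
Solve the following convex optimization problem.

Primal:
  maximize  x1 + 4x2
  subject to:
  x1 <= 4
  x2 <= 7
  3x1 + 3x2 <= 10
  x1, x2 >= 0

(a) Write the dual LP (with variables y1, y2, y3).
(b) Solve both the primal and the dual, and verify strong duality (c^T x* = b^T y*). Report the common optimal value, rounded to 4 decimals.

The standard primal-dual pair for 'max c^T x s.t. A x <= b, x >= 0' is:
  Dual:  min b^T y  s.t.  A^T y >= c,  y >= 0.

So the dual LP is:
  minimize  4y1 + 7y2 + 10y3
  subject to:
    y1 + 3y3 >= 1
    y2 + 3y3 >= 4
    y1, y2, y3 >= 0

Solving the primal: x* = (0, 3.3333).
  primal value c^T x* = 13.3333.
Solving the dual: y* = (0, 0, 1.3333).
  dual value b^T y* = 13.3333.
Strong duality: c^T x* = b^T y*. Confirmed.

13.3333


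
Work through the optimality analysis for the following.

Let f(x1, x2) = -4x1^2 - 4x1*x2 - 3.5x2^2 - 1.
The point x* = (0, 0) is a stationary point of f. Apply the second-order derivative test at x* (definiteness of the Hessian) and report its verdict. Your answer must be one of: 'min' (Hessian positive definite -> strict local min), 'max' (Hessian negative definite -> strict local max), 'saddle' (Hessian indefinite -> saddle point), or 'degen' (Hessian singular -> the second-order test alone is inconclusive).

Compute the Hessian H = grad^2 f:
  H = [[-8, -4], [-4, -7]]
Verify stationarity: grad f(x*) = H x* + g = (0, 0).
Eigenvalues of H: -11.5311, -3.4689.
Both eigenvalues < 0, so H is negative definite -> x* is a strict local max.

max


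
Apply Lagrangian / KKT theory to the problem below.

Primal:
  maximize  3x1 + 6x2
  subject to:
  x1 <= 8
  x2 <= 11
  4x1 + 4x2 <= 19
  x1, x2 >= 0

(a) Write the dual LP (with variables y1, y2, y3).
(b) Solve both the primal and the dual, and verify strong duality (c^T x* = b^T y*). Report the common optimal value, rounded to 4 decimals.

The standard primal-dual pair for 'max c^T x s.t. A x <= b, x >= 0' is:
  Dual:  min b^T y  s.t.  A^T y >= c,  y >= 0.

So the dual LP is:
  minimize  8y1 + 11y2 + 19y3
  subject to:
    y1 + 4y3 >= 3
    y2 + 4y3 >= 6
    y1, y2, y3 >= 0

Solving the primal: x* = (0, 4.75).
  primal value c^T x* = 28.5.
Solving the dual: y* = (0, 0, 1.5).
  dual value b^T y* = 28.5.
Strong duality: c^T x* = b^T y*. Confirmed.

28.5


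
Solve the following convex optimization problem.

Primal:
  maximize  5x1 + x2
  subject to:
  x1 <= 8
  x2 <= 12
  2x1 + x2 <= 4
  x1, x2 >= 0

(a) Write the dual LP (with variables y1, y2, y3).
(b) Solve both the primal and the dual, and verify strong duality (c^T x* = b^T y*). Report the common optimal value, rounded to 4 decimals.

The standard primal-dual pair for 'max c^T x s.t. A x <= b, x >= 0' is:
  Dual:  min b^T y  s.t.  A^T y >= c,  y >= 0.

So the dual LP is:
  minimize  8y1 + 12y2 + 4y3
  subject to:
    y1 + 2y3 >= 5
    y2 + y3 >= 1
    y1, y2, y3 >= 0

Solving the primal: x* = (2, 0).
  primal value c^T x* = 10.
Solving the dual: y* = (0, 0, 2.5).
  dual value b^T y* = 10.
Strong duality: c^T x* = b^T y*. Confirmed.

10


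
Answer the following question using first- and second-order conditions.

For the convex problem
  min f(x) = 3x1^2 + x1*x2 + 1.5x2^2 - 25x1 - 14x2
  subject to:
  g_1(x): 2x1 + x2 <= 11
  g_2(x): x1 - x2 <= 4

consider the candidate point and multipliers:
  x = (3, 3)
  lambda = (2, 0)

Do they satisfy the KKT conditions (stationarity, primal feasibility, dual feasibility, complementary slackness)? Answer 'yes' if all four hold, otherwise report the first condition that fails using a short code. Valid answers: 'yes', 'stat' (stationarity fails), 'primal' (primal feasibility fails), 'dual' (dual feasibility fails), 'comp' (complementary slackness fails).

Gradient of f: grad f(x) = Q x + c = (-4, -2)
Constraint values g_i(x) = a_i^T x - b_i:
  g_1((3, 3)) = -2
  g_2((3, 3)) = -4
Stationarity residual: grad f(x) + sum_i lambda_i a_i = (0, 0)
  -> stationarity OK
Primal feasibility (all g_i <= 0): OK
Dual feasibility (all lambda_i >= 0): OK
Complementary slackness (lambda_i * g_i(x) = 0 for all i): FAILS

Verdict: the first failing condition is complementary_slackness -> comp.

comp


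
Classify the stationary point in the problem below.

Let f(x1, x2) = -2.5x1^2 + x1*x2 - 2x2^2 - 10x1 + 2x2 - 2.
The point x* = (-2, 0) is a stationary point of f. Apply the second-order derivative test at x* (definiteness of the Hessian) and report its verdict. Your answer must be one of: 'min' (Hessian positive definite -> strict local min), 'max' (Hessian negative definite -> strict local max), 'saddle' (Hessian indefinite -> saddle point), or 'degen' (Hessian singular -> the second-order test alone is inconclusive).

Compute the Hessian H = grad^2 f:
  H = [[-5, 1], [1, -4]]
Verify stationarity: grad f(x*) = H x* + g = (0, 0).
Eigenvalues of H: -5.618, -3.382.
Both eigenvalues < 0, so H is negative definite -> x* is a strict local max.

max


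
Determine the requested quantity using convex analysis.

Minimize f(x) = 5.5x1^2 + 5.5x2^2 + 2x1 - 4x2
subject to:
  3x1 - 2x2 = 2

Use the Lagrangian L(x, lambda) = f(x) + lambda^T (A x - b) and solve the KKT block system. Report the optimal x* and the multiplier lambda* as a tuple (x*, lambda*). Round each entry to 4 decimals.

Form the Lagrangian:
  L(x, lambda) = (1/2) x^T Q x + c^T x + lambda^T (A x - b)
Stationarity (grad_x L = 0): Q x + c + A^T lambda = 0.
Primal feasibility: A x = b.

This gives the KKT block system:
  [ Q   A^T ] [ x     ]   [-c ]
  [ A    0  ] [ lambda ] = [ b ]

Solving the linear system:
  x*      = (0.5734, -0.1399)
  lambda* = (-2.7692)
  f(x*)   = 3.6224

x* = (0.5734, -0.1399), lambda* = (-2.7692)


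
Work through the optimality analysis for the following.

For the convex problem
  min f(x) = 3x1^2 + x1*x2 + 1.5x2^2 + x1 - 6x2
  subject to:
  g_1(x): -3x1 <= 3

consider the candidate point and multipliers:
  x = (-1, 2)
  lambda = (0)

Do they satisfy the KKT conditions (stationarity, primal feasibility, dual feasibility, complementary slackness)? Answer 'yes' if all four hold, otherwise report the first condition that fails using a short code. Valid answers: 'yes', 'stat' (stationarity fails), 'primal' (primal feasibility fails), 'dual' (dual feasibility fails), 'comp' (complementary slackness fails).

Gradient of f: grad f(x) = Q x + c = (-3, -1)
Constraint values g_i(x) = a_i^T x - b_i:
  g_1((-1, 2)) = 0
Stationarity residual: grad f(x) + sum_i lambda_i a_i = (-3, -1)
  -> stationarity FAILS
Primal feasibility (all g_i <= 0): OK
Dual feasibility (all lambda_i >= 0): OK
Complementary slackness (lambda_i * g_i(x) = 0 for all i): OK

Verdict: the first failing condition is stationarity -> stat.

stat


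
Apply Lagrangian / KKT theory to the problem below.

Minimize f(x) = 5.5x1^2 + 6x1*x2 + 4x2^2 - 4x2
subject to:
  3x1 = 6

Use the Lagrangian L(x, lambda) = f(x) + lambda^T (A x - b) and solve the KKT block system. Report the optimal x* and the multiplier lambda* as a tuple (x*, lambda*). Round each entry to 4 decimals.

Form the Lagrangian:
  L(x, lambda) = (1/2) x^T Q x + c^T x + lambda^T (A x - b)
Stationarity (grad_x L = 0): Q x + c + A^T lambda = 0.
Primal feasibility: A x = b.

This gives the KKT block system:
  [ Q   A^T ] [ x     ]   [-c ]
  [ A    0  ] [ lambda ] = [ b ]

Solving the linear system:
  x*      = (2, -1)
  lambda* = (-5.3333)
  f(x*)   = 18

x* = (2, -1), lambda* = (-5.3333)


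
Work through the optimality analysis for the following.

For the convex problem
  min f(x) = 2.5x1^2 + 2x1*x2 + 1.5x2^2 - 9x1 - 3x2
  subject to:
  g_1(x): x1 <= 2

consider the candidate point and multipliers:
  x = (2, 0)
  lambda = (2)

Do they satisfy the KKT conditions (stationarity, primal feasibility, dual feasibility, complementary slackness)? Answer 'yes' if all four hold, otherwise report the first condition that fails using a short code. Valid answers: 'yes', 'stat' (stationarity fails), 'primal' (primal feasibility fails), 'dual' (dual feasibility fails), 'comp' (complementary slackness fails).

Gradient of f: grad f(x) = Q x + c = (1, 1)
Constraint values g_i(x) = a_i^T x - b_i:
  g_1((2, 0)) = 0
Stationarity residual: grad f(x) + sum_i lambda_i a_i = (3, 1)
  -> stationarity FAILS
Primal feasibility (all g_i <= 0): OK
Dual feasibility (all lambda_i >= 0): OK
Complementary slackness (lambda_i * g_i(x) = 0 for all i): OK

Verdict: the first failing condition is stationarity -> stat.

stat


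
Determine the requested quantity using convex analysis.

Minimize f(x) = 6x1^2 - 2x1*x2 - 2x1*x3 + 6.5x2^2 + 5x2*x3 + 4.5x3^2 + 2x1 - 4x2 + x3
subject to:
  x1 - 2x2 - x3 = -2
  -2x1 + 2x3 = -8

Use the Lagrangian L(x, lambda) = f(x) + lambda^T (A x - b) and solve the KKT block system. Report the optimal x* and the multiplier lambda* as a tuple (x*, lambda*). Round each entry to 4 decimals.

Form the Lagrangian:
  L(x, lambda) = (1/2) x^T Q x + c^T x + lambda^T (A x - b)
Stationarity (grad_x L = 0): Q x + c + A^T lambda = 0.
Primal feasibility: A x = b.

This gives the KKT block system:
  [ Q   A^T ] [ x     ]   [-c ]
  [ A    0  ] [ lambda ] = [ b ]

Solving the linear system:
  x*      = (0.9412, 3, -3.0588)
  lambda* = (8.9118, 11.1618)
  f(x*)   = 46.9706

x* = (0.9412, 3, -3.0588), lambda* = (8.9118, 11.1618)


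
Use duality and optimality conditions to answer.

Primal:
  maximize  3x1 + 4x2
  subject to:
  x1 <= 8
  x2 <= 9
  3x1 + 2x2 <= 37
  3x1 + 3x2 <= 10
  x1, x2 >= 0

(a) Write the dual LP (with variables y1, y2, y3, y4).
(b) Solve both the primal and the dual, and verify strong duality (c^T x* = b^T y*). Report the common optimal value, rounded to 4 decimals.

The standard primal-dual pair for 'max c^T x s.t. A x <= b, x >= 0' is:
  Dual:  min b^T y  s.t.  A^T y >= c,  y >= 0.

So the dual LP is:
  minimize  8y1 + 9y2 + 37y3 + 10y4
  subject to:
    y1 + 3y3 + 3y4 >= 3
    y2 + 2y3 + 3y4 >= 4
    y1, y2, y3, y4 >= 0

Solving the primal: x* = (0, 3.3333).
  primal value c^T x* = 13.3333.
Solving the dual: y* = (0, 0, 0, 1.3333).
  dual value b^T y* = 13.3333.
Strong duality: c^T x* = b^T y*. Confirmed.

13.3333


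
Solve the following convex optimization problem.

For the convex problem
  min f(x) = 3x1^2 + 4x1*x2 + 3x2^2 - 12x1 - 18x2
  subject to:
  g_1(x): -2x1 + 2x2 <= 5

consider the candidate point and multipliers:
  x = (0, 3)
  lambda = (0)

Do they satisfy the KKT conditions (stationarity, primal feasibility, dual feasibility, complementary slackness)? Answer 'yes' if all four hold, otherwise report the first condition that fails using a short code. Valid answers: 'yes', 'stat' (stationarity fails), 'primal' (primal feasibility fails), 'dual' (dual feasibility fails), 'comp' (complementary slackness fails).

Gradient of f: grad f(x) = Q x + c = (0, 0)
Constraint values g_i(x) = a_i^T x - b_i:
  g_1((0, 3)) = 1
Stationarity residual: grad f(x) + sum_i lambda_i a_i = (0, 0)
  -> stationarity OK
Primal feasibility (all g_i <= 0): FAILS
Dual feasibility (all lambda_i >= 0): OK
Complementary slackness (lambda_i * g_i(x) = 0 for all i): OK

Verdict: the first failing condition is primal_feasibility -> primal.

primal


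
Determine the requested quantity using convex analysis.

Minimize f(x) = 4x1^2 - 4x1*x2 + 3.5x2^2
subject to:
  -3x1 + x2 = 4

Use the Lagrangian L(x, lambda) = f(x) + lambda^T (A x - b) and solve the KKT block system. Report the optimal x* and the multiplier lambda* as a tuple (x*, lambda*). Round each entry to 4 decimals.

Form the Lagrangian:
  L(x, lambda) = (1/2) x^T Q x + c^T x + lambda^T (A x - b)
Stationarity (grad_x L = 0): Q x + c + A^T lambda = 0.
Primal feasibility: A x = b.

This gives the KKT block system:
  [ Q   A^T ] [ x     ]   [-c ]
  [ A    0  ] [ lambda ] = [ b ]

Solving the linear system:
  x*      = (-1.4468, -0.3404)
  lambda* = (-3.4043)
  f(x*)   = 6.8085

x* = (-1.4468, -0.3404), lambda* = (-3.4043)


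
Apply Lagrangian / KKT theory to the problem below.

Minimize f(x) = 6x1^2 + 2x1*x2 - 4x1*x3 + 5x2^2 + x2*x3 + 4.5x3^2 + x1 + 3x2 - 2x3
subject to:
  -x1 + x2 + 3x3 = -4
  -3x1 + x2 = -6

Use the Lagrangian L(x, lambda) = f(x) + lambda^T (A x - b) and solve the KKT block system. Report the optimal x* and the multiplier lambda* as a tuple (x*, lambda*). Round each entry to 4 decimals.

Form the Lagrangian:
  L(x, lambda) = (1/2) x^T Q x + c^T x + lambda^T (A x - b)
Stationarity (grad_x L = 0): Q x + c + A^T lambda = 0.
Primal feasibility: A x = b.

This gives the KKT block system:
  [ Q   A^T ] [ x     ]   [-c ]
  [ A    0  ] [ lambda ] = [ b ]

Solving the linear system:
  x*      = (1.5196, -1.4413, -0.3464)
  lambda* = (4.2123, 4.5084)
  f(x*)   = 20.8939

x* = (1.5196, -1.4413, -0.3464), lambda* = (4.2123, 4.5084)


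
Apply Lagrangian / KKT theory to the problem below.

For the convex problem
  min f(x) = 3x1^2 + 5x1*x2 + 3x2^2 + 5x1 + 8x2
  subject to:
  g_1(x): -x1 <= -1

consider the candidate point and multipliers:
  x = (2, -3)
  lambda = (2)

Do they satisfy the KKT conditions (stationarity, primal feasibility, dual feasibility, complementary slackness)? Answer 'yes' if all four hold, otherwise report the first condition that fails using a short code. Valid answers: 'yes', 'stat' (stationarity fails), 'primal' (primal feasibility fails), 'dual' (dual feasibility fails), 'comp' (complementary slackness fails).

Gradient of f: grad f(x) = Q x + c = (2, 0)
Constraint values g_i(x) = a_i^T x - b_i:
  g_1((2, -3)) = -1
Stationarity residual: grad f(x) + sum_i lambda_i a_i = (0, 0)
  -> stationarity OK
Primal feasibility (all g_i <= 0): OK
Dual feasibility (all lambda_i >= 0): OK
Complementary slackness (lambda_i * g_i(x) = 0 for all i): FAILS

Verdict: the first failing condition is complementary_slackness -> comp.

comp


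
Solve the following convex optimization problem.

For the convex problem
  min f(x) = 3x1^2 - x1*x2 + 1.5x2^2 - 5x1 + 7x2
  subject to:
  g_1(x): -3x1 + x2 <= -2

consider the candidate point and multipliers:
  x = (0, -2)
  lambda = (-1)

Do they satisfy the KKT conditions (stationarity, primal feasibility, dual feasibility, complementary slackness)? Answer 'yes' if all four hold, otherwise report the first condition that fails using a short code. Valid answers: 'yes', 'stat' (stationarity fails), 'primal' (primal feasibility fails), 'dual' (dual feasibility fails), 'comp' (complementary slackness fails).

Gradient of f: grad f(x) = Q x + c = (-3, 1)
Constraint values g_i(x) = a_i^T x - b_i:
  g_1((0, -2)) = 0
Stationarity residual: grad f(x) + sum_i lambda_i a_i = (0, 0)
  -> stationarity OK
Primal feasibility (all g_i <= 0): OK
Dual feasibility (all lambda_i >= 0): FAILS
Complementary slackness (lambda_i * g_i(x) = 0 for all i): OK

Verdict: the first failing condition is dual_feasibility -> dual.

dual


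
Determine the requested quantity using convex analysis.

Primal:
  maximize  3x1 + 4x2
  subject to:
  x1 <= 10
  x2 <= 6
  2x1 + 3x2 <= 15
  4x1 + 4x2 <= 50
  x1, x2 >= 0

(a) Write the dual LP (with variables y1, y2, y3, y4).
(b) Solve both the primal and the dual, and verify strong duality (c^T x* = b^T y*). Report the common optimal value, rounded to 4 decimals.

The standard primal-dual pair for 'max c^T x s.t. A x <= b, x >= 0' is:
  Dual:  min b^T y  s.t.  A^T y >= c,  y >= 0.

So the dual LP is:
  minimize  10y1 + 6y2 + 15y3 + 50y4
  subject to:
    y1 + 2y3 + 4y4 >= 3
    y2 + 3y3 + 4y4 >= 4
    y1, y2, y3, y4 >= 0

Solving the primal: x* = (7.5, 0).
  primal value c^T x* = 22.5.
Solving the dual: y* = (0, 0, 1.5, 0).
  dual value b^T y* = 22.5.
Strong duality: c^T x* = b^T y*. Confirmed.

22.5


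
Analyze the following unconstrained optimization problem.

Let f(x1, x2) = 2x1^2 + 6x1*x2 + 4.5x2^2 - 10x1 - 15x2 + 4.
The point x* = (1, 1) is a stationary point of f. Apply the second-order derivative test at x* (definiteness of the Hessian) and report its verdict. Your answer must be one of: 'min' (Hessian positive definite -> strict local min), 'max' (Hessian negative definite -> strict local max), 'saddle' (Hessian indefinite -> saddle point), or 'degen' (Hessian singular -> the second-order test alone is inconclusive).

Compute the Hessian H = grad^2 f:
  H = [[4, 6], [6, 9]]
Verify stationarity: grad f(x*) = H x* + g = (0, 0).
Eigenvalues of H: 0, 13.
H has a zero eigenvalue (singular; positive semidefinite but not definite), so H is neither positive definite, negative definite, nor indefinite. The second-order test alone is inconclusive -> degen.
(Indeed, f is constant along the null direction of H through x*, so x* is not a strict local extremum.)

degen


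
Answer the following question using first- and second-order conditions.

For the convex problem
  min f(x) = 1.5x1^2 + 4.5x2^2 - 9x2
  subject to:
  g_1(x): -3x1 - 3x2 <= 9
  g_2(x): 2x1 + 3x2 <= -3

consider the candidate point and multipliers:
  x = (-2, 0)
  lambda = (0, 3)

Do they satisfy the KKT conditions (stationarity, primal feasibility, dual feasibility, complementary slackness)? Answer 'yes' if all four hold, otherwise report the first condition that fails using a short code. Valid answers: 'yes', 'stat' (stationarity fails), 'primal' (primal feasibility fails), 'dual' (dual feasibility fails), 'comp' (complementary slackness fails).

Gradient of f: grad f(x) = Q x + c = (-6, -9)
Constraint values g_i(x) = a_i^T x - b_i:
  g_1((-2, 0)) = -3
  g_2((-2, 0)) = -1
Stationarity residual: grad f(x) + sum_i lambda_i a_i = (0, 0)
  -> stationarity OK
Primal feasibility (all g_i <= 0): OK
Dual feasibility (all lambda_i >= 0): OK
Complementary slackness (lambda_i * g_i(x) = 0 for all i): FAILS

Verdict: the first failing condition is complementary_slackness -> comp.

comp


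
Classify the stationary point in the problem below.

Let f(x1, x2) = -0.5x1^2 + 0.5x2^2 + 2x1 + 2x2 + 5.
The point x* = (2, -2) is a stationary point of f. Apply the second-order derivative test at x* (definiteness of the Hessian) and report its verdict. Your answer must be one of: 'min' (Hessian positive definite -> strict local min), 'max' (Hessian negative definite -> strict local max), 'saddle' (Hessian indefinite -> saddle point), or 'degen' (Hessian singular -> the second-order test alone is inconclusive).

Compute the Hessian H = grad^2 f:
  H = [[-1, 0], [0, 1]]
Verify stationarity: grad f(x*) = H x* + g = (0, 0).
Eigenvalues of H: -1, 1.
Eigenvalues have mixed signs, so H is indefinite -> x* is a saddle point.

saddle


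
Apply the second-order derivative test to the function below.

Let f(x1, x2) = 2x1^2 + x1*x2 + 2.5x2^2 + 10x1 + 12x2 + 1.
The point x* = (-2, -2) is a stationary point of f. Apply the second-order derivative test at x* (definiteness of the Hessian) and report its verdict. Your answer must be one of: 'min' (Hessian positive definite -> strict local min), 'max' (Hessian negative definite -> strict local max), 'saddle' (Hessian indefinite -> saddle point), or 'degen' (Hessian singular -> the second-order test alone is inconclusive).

Compute the Hessian H = grad^2 f:
  H = [[4, 1], [1, 5]]
Verify stationarity: grad f(x*) = H x* + g = (0, 0).
Eigenvalues of H: 3.382, 5.618.
Both eigenvalues > 0, so H is positive definite -> x* is a strict local min.

min


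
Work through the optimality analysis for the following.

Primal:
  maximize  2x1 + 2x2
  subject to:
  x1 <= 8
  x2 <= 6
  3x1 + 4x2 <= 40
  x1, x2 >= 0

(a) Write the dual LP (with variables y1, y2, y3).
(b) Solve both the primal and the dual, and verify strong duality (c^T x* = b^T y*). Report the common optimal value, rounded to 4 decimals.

The standard primal-dual pair for 'max c^T x s.t. A x <= b, x >= 0' is:
  Dual:  min b^T y  s.t.  A^T y >= c,  y >= 0.

So the dual LP is:
  minimize  8y1 + 6y2 + 40y3
  subject to:
    y1 + 3y3 >= 2
    y2 + 4y3 >= 2
    y1, y2, y3 >= 0

Solving the primal: x* = (8, 4).
  primal value c^T x* = 24.
Solving the dual: y* = (0.5, 0, 0.5).
  dual value b^T y* = 24.
Strong duality: c^T x* = b^T y*. Confirmed.

24


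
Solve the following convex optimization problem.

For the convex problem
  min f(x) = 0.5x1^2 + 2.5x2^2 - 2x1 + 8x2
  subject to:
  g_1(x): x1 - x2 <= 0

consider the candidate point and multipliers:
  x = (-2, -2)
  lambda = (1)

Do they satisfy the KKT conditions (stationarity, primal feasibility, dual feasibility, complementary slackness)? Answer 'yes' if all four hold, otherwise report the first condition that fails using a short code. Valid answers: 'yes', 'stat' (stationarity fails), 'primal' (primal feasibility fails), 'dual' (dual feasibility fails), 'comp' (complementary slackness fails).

Gradient of f: grad f(x) = Q x + c = (-4, -2)
Constraint values g_i(x) = a_i^T x - b_i:
  g_1((-2, -2)) = 0
Stationarity residual: grad f(x) + sum_i lambda_i a_i = (-3, -3)
  -> stationarity FAILS
Primal feasibility (all g_i <= 0): OK
Dual feasibility (all lambda_i >= 0): OK
Complementary slackness (lambda_i * g_i(x) = 0 for all i): OK

Verdict: the first failing condition is stationarity -> stat.

stat


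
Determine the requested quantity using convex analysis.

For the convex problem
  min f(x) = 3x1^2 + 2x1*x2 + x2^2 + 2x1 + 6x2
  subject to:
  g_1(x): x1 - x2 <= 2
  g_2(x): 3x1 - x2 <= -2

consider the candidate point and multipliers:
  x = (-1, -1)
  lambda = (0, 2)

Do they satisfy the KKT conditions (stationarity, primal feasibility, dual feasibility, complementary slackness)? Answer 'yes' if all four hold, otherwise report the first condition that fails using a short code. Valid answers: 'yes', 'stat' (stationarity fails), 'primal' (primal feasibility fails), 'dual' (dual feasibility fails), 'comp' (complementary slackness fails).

Gradient of f: grad f(x) = Q x + c = (-6, 2)
Constraint values g_i(x) = a_i^T x - b_i:
  g_1((-1, -1)) = -2
  g_2((-1, -1)) = 0
Stationarity residual: grad f(x) + sum_i lambda_i a_i = (0, 0)
  -> stationarity OK
Primal feasibility (all g_i <= 0): OK
Dual feasibility (all lambda_i >= 0): OK
Complementary slackness (lambda_i * g_i(x) = 0 for all i): OK

Verdict: yes, KKT holds.

yes


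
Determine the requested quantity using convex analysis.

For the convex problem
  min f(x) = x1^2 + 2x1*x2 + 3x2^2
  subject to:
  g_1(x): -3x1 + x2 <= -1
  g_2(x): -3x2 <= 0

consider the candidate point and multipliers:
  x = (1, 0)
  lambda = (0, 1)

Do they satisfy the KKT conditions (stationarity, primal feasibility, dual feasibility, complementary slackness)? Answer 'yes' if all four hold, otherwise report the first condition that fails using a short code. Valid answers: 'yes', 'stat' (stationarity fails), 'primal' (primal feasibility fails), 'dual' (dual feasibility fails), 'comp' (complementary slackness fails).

Gradient of f: grad f(x) = Q x + c = (2, 2)
Constraint values g_i(x) = a_i^T x - b_i:
  g_1((1, 0)) = -2
  g_2((1, 0)) = 0
Stationarity residual: grad f(x) + sum_i lambda_i a_i = (2, -1)
  -> stationarity FAILS
Primal feasibility (all g_i <= 0): OK
Dual feasibility (all lambda_i >= 0): OK
Complementary slackness (lambda_i * g_i(x) = 0 for all i): OK

Verdict: the first failing condition is stationarity -> stat.

stat


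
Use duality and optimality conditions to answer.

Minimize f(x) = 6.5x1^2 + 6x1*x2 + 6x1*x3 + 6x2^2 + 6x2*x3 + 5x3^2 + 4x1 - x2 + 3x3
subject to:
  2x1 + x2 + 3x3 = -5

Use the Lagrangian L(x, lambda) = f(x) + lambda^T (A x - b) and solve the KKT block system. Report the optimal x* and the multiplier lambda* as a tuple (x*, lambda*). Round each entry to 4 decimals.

Form the Lagrangian:
  L(x, lambda) = (1/2) x^T Q x + c^T x + lambda^T (A x - b)
Stationarity (grad_x L = 0): Q x + c + A^T lambda = 0.
Primal feasibility: A x = b.

This gives the KKT block system:
  [ Q   A^T ] [ x     ]   [-c ]
  [ A    0  ] [ lambda ] = [ b ]

Solving the linear system:
  x*      = (-0.526, 0.8356, -1.5945)
  lambda* = (3.6959)
  f(x*)   = 5.3781

x* = (-0.526, 0.8356, -1.5945), lambda* = (3.6959)


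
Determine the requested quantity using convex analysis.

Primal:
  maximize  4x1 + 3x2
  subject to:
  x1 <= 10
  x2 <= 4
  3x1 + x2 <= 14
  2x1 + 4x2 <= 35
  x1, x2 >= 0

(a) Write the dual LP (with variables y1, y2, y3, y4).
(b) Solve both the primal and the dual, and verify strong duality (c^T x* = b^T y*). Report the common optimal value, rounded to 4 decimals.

The standard primal-dual pair for 'max c^T x s.t. A x <= b, x >= 0' is:
  Dual:  min b^T y  s.t.  A^T y >= c,  y >= 0.

So the dual LP is:
  minimize  10y1 + 4y2 + 14y3 + 35y4
  subject to:
    y1 + 3y3 + 2y4 >= 4
    y2 + y3 + 4y4 >= 3
    y1, y2, y3, y4 >= 0

Solving the primal: x* = (3.3333, 4).
  primal value c^T x* = 25.3333.
Solving the dual: y* = (0, 1.6667, 1.3333, 0).
  dual value b^T y* = 25.3333.
Strong duality: c^T x* = b^T y*. Confirmed.

25.3333


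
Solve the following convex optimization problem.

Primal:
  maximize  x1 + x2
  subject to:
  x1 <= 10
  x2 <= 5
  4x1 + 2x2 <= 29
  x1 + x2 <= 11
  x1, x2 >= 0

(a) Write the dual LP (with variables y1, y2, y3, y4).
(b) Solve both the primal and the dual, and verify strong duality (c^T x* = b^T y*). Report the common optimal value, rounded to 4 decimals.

The standard primal-dual pair for 'max c^T x s.t. A x <= b, x >= 0' is:
  Dual:  min b^T y  s.t.  A^T y >= c,  y >= 0.

So the dual LP is:
  minimize  10y1 + 5y2 + 29y3 + 11y4
  subject to:
    y1 + 4y3 + y4 >= 1
    y2 + 2y3 + y4 >= 1
    y1, y2, y3, y4 >= 0

Solving the primal: x* = (4.75, 5).
  primal value c^T x* = 9.75.
Solving the dual: y* = (0, 0.5, 0.25, 0).
  dual value b^T y* = 9.75.
Strong duality: c^T x* = b^T y*. Confirmed.

9.75
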